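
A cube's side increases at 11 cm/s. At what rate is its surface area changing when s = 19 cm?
2508 cm²/s

A = 6s²
dA/dt = 12s · ds/dt = 12·19·11 = 2508 cm²/s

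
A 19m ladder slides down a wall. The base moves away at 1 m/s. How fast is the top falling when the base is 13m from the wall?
13√3/24 ≈ 0.9382 m/s

x² + y² = 19²
2x·dx/dt + 2y·dy/dt = 0
dy/dt = -x/y · dx/dt = -13/(8√3) · 1 = -13√3/24 m/s
The top is descending at 13√3/24 ≈ 0.9382 m/s.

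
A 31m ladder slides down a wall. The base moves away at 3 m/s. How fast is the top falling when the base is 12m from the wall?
36√817/817 ≈ 1.259 m/s

x² + y² = 31²
2x·dx/dt + 2y·dy/dt = 0
dy/dt = -x/y · dx/dt = -12/√817 · 3 = -36√817/817 m/s
The top is descending at 36√817/817 ≈ 1.259 m/s.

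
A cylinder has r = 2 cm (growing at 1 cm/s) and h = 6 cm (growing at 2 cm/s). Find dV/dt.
32π cm³/s

V = πr²h
dV/dt = 2πrh·dr/dt + πr²·dh/dt
= 2π(2)(6)(1) + π(2)²(2)
= 32π cm³/s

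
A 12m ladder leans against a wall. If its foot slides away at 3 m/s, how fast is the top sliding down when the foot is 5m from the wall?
15√119/119 ≈ 1.375 m/s

x² + y² = 12²
2x·dx/dt + 2y·dy/dt = 0
dy/dt = -x/y · dx/dt = -5/√119 · 3 = -15√119/119 m/s
The top is descending at 15√119/119 ≈ 1.375 m/s.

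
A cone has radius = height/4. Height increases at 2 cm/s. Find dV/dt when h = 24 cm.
72π cm³/s

V = (1/3)π(h/4)²h = πh³/48
dV/dt = πh²/16 · 2
At h = 24: dV/dt = 72π cm³/s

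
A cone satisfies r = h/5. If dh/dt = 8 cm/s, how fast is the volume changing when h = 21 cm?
3528π/25 cm³/s

V = (1/3)π(h/5)²h = πh³/75
dV/dt = πh²/25 · 8
At h = 21: dV/dt = 3528π/25 cm³/s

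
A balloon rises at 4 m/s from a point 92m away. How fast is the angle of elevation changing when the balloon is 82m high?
0.02423 rad/s

tan(θ) = y/92
sec²(θ) · dθ/dt = (1/92) · dy/dt
dθ/dt = cos²(θ)/92 · 4 = 92/(92² + 82²) · 4
dθ/dt = 0.02423 rad/s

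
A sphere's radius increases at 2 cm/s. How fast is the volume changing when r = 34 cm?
9248π cm³/s

V = (4/3)πr³
dV/dt = dV/dr · dr/dt = 4πr² · 2
At r = 34: dV/dt = 9248π cm³/s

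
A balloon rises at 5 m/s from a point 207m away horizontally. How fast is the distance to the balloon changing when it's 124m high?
124√2329/2329 ≈ 2.569 m/s

z² = 207² + y²
z = √(207² + 124²) = 5√2329
dz/dt = y/z · dy/dt = 124/(5√2329) · 5 = 124√2329/2329 ≈ 2.569 m/s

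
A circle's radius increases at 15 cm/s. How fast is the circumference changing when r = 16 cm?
30π cm/s

C = 2πr
dC/dt = 2π · dr/dt = 2π · 15 = 30π cm/s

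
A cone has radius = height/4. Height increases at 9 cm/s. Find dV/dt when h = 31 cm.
8649π/16 cm³/s

V = (1/3)π(h/4)²h = πh³/48
dV/dt = πh²/16 · 9
At h = 31: dV/dt = 8649π/16 cm³/s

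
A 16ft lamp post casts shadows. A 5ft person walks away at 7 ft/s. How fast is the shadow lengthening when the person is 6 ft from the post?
35/11 ft/s

By similar triangles: 16/(x+s) = 5/s
Solving: s = 5x/11
ds/dt = 5/11 · dx/dt = 5/11 · 7 = 35/11 ft/s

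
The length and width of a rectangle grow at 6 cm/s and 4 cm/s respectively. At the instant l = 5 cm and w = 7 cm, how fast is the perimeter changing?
20 cm/s

P = 2(l + w)
dP/dt = 2(dl/dt + dw/dt) = 2(6 + 4) = 20 cm/s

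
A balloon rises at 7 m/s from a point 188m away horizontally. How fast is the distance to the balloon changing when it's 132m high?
231√3298/3298 ≈ 4.022 m/s

z² = 188² + y²
z = √(188² + 132²) = 4√3298
dz/dt = y/z · dy/dt = 132/(4√3298) · 7 = 231√3298/3298 ≈ 4.022 m/s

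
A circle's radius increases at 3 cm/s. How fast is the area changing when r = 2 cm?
12π cm²/s

A = πr²
dA/dt = 2πr · dr/dt = 2π(2)(3) = 12π cm²/s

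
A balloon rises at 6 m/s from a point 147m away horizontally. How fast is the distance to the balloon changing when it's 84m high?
24√65/65 ≈ 2.977 m/s

z² = 147² + y²
z = √(147² + 84²) = 21√65
dz/dt = y/z · dy/dt = 84/(21√65) · 6 = 24√65/65 ≈ 2.977 m/s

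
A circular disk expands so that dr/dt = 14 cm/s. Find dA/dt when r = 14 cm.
392π cm²/s

A = πr²
dA/dt = 2πr · dr/dt = 2π(14)(14) = 392π cm²/s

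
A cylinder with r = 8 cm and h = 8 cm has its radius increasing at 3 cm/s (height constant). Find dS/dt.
144π cm²/s

S = 2πrh + 2πr² (lateral + bases)
dS/dt = (2πh + 4πr)·dr/dt = (2π·8 + 4π·8)·3
= 144π cm²/s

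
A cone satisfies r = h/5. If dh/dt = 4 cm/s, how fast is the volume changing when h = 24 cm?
2304π/25 cm³/s

V = (1/3)π(h/5)²h = πh³/75
dV/dt = πh²/25 · 4
At h = 24: dV/dt = 2304π/25 cm³/s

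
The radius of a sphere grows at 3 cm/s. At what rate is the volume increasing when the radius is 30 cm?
10800π cm³/s

V = (4/3)πr³
dV/dt = dV/dr · dr/dt = 4πr² · 3
At r = 30: dV/dt = 10800π cm³/s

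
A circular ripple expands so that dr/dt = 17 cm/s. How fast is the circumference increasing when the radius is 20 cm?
34π cm/s

C = 2πr
dC/dt = 2π · dr/dt = 2π · 17 = 34π cm/s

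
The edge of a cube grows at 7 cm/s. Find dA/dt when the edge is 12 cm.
1008 cm²/s

A = 6s²
dA/dt = 12s · ds/dt = 12·12·7 = 1008 cm²/s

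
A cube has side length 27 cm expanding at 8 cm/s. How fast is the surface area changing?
2592 cm²/s

A = 6s²
dA/dt = 12s · ds/dt = 12·27·8 = 2592 cm²/s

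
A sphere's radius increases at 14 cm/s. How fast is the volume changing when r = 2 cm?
224π cm³/s

V = (4/3)πr³
dV/dt = dV/dr · dr/dt = 4πr² · 14
At r = 2: dV/dt = 224π cm³/s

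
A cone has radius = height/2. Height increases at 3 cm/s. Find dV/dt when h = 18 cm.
243π cm³/s

V = (1/3)π(h/2)²h = πh³/12
dV/dt = πh²/4 · 3
At h = 18: dV/dt = 243π cm³/s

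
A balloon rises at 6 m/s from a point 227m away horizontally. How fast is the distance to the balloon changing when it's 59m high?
177√55010/27505 ≈ 1.509 m/s

z² = 227² + y²
z = √(227² + 59²) = √55010
dz/dt = y/z · dy/dt = 59/√55010 · 6 = 177√55010/27505 ≈ 1.509 m/s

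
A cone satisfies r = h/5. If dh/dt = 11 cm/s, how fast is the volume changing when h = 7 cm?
539π/25 cm³/s

V = (1/3)π(h/5)²h = πh³/75
dV/dt = πh²/25 · 11
At h = 7: dV/dt = 539π/25 cm³/s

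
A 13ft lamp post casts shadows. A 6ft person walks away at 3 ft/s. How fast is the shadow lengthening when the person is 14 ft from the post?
18/7 ft/s

By similar triangles: 13/(x+s) = 6/s
Solving: s = 6x/7
ds/dt = 6/7 · dx/dt = 6/7 · 3 = 18/7 ft/s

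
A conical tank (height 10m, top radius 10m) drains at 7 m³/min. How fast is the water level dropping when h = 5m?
7/(25π) ≈ 0.08913 m/min

r/h = 10/10, so r = h
V = (1/3)πr²h = (1/3)π(h)²h = (1/3)πh³
dV/dh = πh²
dh/dt = (dV/dt)/(dV/dh) = -7/(π·5²) = -7/(25π) m/min
The level is dropping at 7/(25π) ≈ 0.08913 m/min.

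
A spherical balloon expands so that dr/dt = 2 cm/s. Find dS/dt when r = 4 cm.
64π cm²/s

S = 4πr²
dS/dt = dS/dr · dr/dt = 8πr · 2
At r = 4: dS/dt = 64π cm²/s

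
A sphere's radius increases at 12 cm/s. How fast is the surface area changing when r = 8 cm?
768π cm²/s

S = 4πr²
dS/dt = dS/dr · dr/dt = 8πr · 12
At r = 8: dS/dt = 768π cm²/s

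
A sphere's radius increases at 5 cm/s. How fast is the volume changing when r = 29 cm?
16820π cm³/s

V = (4/3)πr³
dV/dt = dV/dr · dr/dt = 4πr² · 5
At r = 29: dV/dt = 16820π cm³/s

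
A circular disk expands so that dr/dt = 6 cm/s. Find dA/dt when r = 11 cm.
132π cm²/s

A = πr²
dA/dt = 2πr · dr/dt = 2π(11)(6) = 132π cm²/s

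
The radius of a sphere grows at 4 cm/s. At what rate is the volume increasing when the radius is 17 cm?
4624π cm³/s

V = (4/3)πr³
dV/dt = dV/dr · dr/dt = 4πr² · 4
At r = 17: dV/dt = 4624π cm³/s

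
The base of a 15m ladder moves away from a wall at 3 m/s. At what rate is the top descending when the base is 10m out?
6√5/5 ≈ 2.683 m/s

x² + y² = 15²
2x·dx/dt + 2y·dy/dt = 0
dy/dt = -x/y · dx/dt = -10/(5√5) · 3 = -6√5/5 m/s
The top is descending at 6√5/5 ≈ 2.683 m/s.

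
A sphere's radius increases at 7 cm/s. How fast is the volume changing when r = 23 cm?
14812π cm³/s

V = (4/3)πr³
dV/dt = dV/dr · dr/dt = 4πr² · 7
At r = 23: dV/dt = 14812π cm³/s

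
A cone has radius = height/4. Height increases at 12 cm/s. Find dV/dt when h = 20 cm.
300π cm³/s

V = (1/3)π(h/4)²h = πh³/48
dV/dt = πh²/16 · 12
At h = 20: dV/dt = 300π cm³/s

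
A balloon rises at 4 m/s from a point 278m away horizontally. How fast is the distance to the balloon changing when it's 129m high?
516√13/1105 ≈ 1.684 m/s

z² = 278² + y²
z = √(278² + 129²) = 85√13
dz/dt = y/z · dy/dt = 129/(85√13) · 4 = 516√13/1105 ≈ 1.684 m/s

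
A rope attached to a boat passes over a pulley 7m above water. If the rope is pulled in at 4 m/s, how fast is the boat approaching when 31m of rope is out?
31√57/57 ≈ 4.106 m/s

rope² = x² + 7²
x = √(31² - 7²) = 4√57
dx/dt = (rope/x) · d(rope)/dt = (31/(4√57)) · (-4) = -31√57/57 m/s
The boat approaches at 31√57/57 ≈ 4.106 m/s.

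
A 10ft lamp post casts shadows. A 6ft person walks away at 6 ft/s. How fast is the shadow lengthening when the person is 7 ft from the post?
9 ft/s

By similar triangles: 10/(x+s) = 6/s
Solving: s = 6x/4
ds/dt = 6/4 · dx/dt = 3/2 · 6 = 9 ft/s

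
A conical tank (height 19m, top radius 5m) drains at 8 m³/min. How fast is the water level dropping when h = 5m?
2888/(625π) ≈ 1.471 m/min

r/h = 5/19, so r = (5/19)h
V = (1/3)πr²h = (1/3)π((5/19)h)²h = (25/1083)πh³
dV/dh = (25/361)πh²
dh/dt = (dV/dt)/(dV/dh) = -8/((25/361)π·5²) = -2888/(625π) m/min
The level is dropping at 2888/(625π) ≈ 1.471 m/min.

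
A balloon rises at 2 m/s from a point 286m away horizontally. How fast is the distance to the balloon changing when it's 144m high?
144√25633/25633 ≈ 0.8994 m/s

z² = 286² + y²
z = √(286² + 144²) = 2√25633
dz/dt = y/z · dy/dt = 144/(2√25633) · 2 = 144√25633/25633 ≈ 0.8994 m/s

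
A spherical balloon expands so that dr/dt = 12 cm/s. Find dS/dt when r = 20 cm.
1920π cm²/s

S = 4πr²
dS/dt = dS/dr · dr/dt = 8πr · 12
At r = 20: dS/dt = 1920π cm²/s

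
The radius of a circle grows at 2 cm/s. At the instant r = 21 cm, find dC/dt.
4π cm/s

C = 2πr
dC/dt = 2π · dr/dt = 2π · 2 = 4π cm/s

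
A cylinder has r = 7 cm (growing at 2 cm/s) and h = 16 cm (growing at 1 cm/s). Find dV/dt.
497π cm³/s

V = πr²h
dV/dt = 2πrh·dr/dt + πr²·dh/dt
= 2π(7)(16)(2) + π(7)²(1)
= 497π cm³/s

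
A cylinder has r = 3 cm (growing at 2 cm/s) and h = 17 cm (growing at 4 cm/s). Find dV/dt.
240π cm³/s

V = πr²h
dV/dt = 2πrh·dr/dt + πr²·dh/dt
= 2π(3)(17)(2) + π(3)²(4)
= 240π cm³/s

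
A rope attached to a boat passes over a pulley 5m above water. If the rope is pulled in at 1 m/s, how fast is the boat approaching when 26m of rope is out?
26√651/651 ≈ 1.019 m/s

rope² = x² + 5²
x = √(26² - 5²) = √651
dx/dt = (rope/x) · d(rope)/dt = (26/√651) · (-1) = -26√651/651 m/s
The boat approaches at 26√651/651 ≈ 1.019 m/s.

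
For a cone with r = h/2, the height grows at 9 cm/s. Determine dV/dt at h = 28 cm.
1764π cm³/s

V = (1/3)π(h/2)²h = πh³/12
dV/dt = πh²/4 · 9
At h = 28: dV/dt = 1764π cm³/s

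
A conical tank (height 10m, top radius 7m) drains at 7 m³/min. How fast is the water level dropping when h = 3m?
100/(63π) ≈ 0.5053 m/min

r/h = 7/10, so r = (7/10)h
V = (1/3)πr²h = (1/3)π((7/10)h)²h = (49/300)πh³
dV/dh = (49/100)πh²
dh/dt = (dV/dt)/(dV/dh) = -7/((49/100)π·3²) = -100/(63π) m/min
The level is dropping at 100/(63π) ≈ 0.5053 m/min.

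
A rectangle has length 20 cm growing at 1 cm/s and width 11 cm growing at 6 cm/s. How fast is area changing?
131 cm²/s

A = lw
dA/dt = w·dl/dt + l·dw/dt = 11·1 + 20·6 = 131 cm²/s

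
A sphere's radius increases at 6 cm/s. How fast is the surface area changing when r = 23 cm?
1104π cm²/s

S = 4πr²
dS/dt = dS/dr · dr/dt = 8πr · 6
At r = 23: dS/dt = 1104π cm²/s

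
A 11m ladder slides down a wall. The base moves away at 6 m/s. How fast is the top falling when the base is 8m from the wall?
16√57/19 ≈ 6.358 m/s

x² + y² = 11²
2x·dx/dt + 2y·dy/dt = 0
dy/dt = -x/y · dx/dt = -8/√57 · 6 = -16√57/19 m/s
The top is descending at 16√57/19 ≈ 6.358 m/s.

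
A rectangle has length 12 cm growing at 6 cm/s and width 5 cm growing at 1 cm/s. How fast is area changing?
42 cm²/s

A = lw
dA/dt = w·dl/dt + l·dw/dt = 5·6 + 12·1 = 42 cm²/s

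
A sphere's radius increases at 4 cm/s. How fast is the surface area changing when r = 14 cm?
448π cm²/s

S = 4πr²
dS/dt = dS/dr · dr/dt = 8πr · 4
At r = 14: dS/dt = 448π cm²/s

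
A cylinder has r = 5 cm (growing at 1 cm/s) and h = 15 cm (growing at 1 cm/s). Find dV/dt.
175π cm³/s

V = πr²h
dV/dt = 2πrh·dr/dt + πr²·dh/dt
= 2π(5)(15)(1) + π(5)²(1)
= 175π cm³/s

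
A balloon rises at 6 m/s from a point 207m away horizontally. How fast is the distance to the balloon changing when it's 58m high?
348√46213/46213 ≈ 1.619 m/s

z² = 207² + y²
z = √(207² + 58²) = √46213
dz/dt = y/z · dy/dt = 58/√46213 · 6 = 348√46213/46213 ≈ 1.619 m/s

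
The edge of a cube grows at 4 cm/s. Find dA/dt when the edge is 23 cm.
1104 cm²/s

A = 6s²
dA/dt = 12s · ds/dt = 12·23·4 = 1104 cm²/s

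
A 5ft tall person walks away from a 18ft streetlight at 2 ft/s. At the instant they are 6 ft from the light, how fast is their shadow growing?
10/13 ft/s

By similar triangles: 18/(x+s) = 5/s
Solving: s = 5x/13
ds/dt = 5/13 · dx/dt = 5/13 · 2 = 10/13 ft/s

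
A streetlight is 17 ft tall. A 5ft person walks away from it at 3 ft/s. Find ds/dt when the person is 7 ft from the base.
5/4 ft/s

By similar triangles: 17/(x+s) = 5/s
Solving: s = 5x/12
ds/dt = 5/12 · dx/dt = 5/12 · 3 = 5/4 ft/s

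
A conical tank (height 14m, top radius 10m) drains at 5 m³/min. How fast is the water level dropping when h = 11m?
49/(605π) ≈ 0.02578 m/min

r/h = 10/14, so r = (5/7)h
V = (1/3)πr²h = (1/3)π((5/7)h)²h = (25/147)πh³
dV/dh = (25/49)πh²
dh/dt = (dV/dt)/(dV/dh) = -5/((25/49)π·11²) = -49/(605π) m/min
The level is dropping at 49/(605π) ≈ 0.02578 m/min.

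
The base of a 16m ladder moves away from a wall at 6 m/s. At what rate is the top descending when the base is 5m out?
10√231/77 ≈ 1.974 m/s

x² + y² = 16²
2x·dx/dt + 2y·dy/dt = 0
dy/dt = -x/y · dx/dt = -5/√231 · 6 = -10√231/77 m/s
The top is descending at 10√231/77 ≈ 1.974 m/s.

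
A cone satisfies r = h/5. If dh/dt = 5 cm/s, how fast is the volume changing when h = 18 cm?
324π/5 cm³/s

V = (1/3)π(h/5)²h = πh³/75
dV/dt = πh²/25 · 5
At h = 18: dV/dt = 324π/5 cm³/s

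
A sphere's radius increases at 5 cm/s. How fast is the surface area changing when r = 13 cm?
520π cm²/s

S = 4πr²
dS/dt = dS/dr · dr/dt = 8πr · 5
At r = 13: dS/dt = 520π cm²/s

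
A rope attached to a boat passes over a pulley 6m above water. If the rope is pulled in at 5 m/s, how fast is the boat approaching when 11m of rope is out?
11√85/17 ≈ 5.966 m/s

rope² = x² + 6²
x = √(11² - 6²) = √85
dx/dt = (rope/x) · d(rope)/dt = (11/√85) · (-5) = -11√85/17 m/s
The boat approaches at 11√85/17 ≈ 5.966 m/s.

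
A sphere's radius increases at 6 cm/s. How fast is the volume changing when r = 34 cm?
27744π cm³/s

V = (4/3)πr³
dV/dt = dV/dr · dr/dt = 4πr² · 6
At r = 34: dV/dt = 27744π cm³/s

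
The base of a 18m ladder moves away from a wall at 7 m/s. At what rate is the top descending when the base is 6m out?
7√2/4 ≈ 2.475 m/s

x² + y² = 18²
2x·dx/dt + 2y·dy/dt = 0
dy/dt = -x/y · dx/dt = -6/(12√2) · 7 = -7√2/4 m/s
The top is descending at 7√2/4 ≈ 2.475 m/s.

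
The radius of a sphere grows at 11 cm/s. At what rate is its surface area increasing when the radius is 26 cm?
2288π cm²/s

S = 4πr²
dS/dt = dS/dr · dr/dt = 8πr · 11
At r = 26: dS/dt = 2288π cm²/s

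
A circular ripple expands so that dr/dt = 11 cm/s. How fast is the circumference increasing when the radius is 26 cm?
22π cm/s

C = 2πr
dC/dt = 2π · dr/dt = 2π · 11 = 22π cm/s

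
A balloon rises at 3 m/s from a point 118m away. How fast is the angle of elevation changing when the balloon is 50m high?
0.021554 rad/s

tan(θ) = y/118
sec²(θ) · dθ/dt = (1/118) · dy/dt
dθ/dt = cos²(θ)/118 · 3 = 118/(118² + 50²) · 3
dθ/dt = 0.021554 rad/s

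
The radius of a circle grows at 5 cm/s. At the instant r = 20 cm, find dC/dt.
10π cm/s

C = 2πr
dC/dt = 2π · dr/dt = 2π · 5 = 10π cm/s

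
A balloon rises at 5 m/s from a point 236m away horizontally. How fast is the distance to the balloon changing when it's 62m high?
31√14885/2977 ≈ 1.27 m/s

z² = 236² + y²
z = √(236² + 62²) = 2√14885
dz/dt = y/z · dy/dt = 62/(2√14885) · 5 = 31√14885/2977 ≈ 1.27 m/s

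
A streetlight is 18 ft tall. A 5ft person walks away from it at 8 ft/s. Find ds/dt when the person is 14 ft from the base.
40/13 ft/s

By similar triangles: 18/(x+s) = 5/s
Solving: s = 5x/13
ds/dt = 5/13 · dx/dt = 5/13 · 8 = 40/13 ft/s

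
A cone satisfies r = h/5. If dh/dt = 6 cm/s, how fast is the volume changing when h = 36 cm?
7776π/25 cm³/s

V = (1/3)π(h/5)²h = πh³/75
dV/dt = πh²/25 · 6
At h = 36: dV/dt = 7776π/25 cm³/s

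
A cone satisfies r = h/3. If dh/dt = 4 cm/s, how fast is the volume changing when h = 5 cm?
100π/9 cm³/s

V = (1/3)π(h/3)²h = πh³/27
dV/dt = πh²/9 · 4
At h = 5: dV/dt = 100π/9 cm³/s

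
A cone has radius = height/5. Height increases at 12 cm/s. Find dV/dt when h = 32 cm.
12288π/25 cm³/s

V = (1/3)π(h/5)²h = πh³/75
dV/dt = πh²/25 · 12
At h = 32: dV/dt = 12288π/25 cm³/s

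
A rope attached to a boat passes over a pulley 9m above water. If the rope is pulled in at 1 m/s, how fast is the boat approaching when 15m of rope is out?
5/4 = 1.25 m/s

rope² = x² + 9²
x = √(15² - 9²) = 12
dx/dt = (rope/x) · d(rope)/dt = (15/12) · (-1) = -5/4 m/s
The boat approaches at 5/4 = 1.25 m/s.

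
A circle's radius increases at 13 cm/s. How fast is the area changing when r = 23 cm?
598π cm²/s

A = πr²
dA/dt = 2πr · dr/dt = 2π(23)(13) = 598π cm²/s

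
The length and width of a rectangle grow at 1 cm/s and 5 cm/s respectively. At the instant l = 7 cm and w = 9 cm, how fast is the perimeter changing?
12 cm/s

P = 2(l + w)
dP/dt = 2(dl/dt + dw/dt) = 2(1 + 5) = 12 cm/s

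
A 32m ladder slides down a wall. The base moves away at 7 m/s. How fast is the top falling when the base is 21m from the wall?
147√583/583 ≈ 6.088 m/s

x² + y² = 32²
2x·dx/dt + 2y·dy/dt = 0
dy/dt = -x/y · dx/dt = -21/√583 · 7 = -147√583/583 m/s
The top is descending at 147√583/583 ≈ 6.088 m/s.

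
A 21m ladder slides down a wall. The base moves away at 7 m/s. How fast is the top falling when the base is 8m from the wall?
56√377/377 ≈ 2.884 m/s

x² + y² = 21²
2x·dx/dt + 2y·dy/dt = 0
dy/dt = -x/y · dx/dt = -8/√377 · 7 = -56√377/377 m/s
The top is descending at 56√377/377 ≈ 2.884 m/s.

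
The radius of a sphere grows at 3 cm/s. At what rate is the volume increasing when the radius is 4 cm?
192π cm³/s

V = (4/3)πr³
dV/dt = dV/dr · dr/dt = 4πr² · 3
At r = 4: dV/dt = 192π cm³/s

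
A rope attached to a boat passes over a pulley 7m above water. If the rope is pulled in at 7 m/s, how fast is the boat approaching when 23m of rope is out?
161√30/120 ≈ 7.349 m/s

rope² = x² + 7²
x = √(23² - 7²) = 4√30
dx/dt = (rope/x) · d(rope)/dt = (23/(4√30)) · (-7) = -161√30/120 m/s
The boat approaches at 161√30/120 ≈ 7.349 m/s.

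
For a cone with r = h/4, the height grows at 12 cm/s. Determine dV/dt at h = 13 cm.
507π/4 cm³/s

V = (1/3)π(h/4)²h = πh³/48
dV/dt = πh²/16 · 12
At h = 13: dV/dt = 507π/4 cm³/s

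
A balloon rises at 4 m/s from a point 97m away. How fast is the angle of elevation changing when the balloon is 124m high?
0.015655 rad/s

tan(θ) = y/97
sec²(θ) · dθ/dt = (1/97) · dy/dt
dθ/dt = cos²(θ)/97 · 4 = 97/(97² + 124²) · 4
dθ/dt = 0.015655 rad/s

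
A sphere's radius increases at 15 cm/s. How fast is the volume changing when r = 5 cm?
1500π cm³/s

V = (4/3)πr³
dV/dt = dV/dr · dr/dt = 4πr² · 15
At r = 5: dV/dt = 1500π cm³/s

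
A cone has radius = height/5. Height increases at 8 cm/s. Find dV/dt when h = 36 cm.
10368π/25 cm³/s

V = (1/3)π(h/5)²h = πh³/75
dV/dt = πh²/25 · 8
At h = 36: dV/dt = 10368π/25 cm³/s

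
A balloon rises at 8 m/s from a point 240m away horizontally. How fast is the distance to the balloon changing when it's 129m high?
344√8249/8249 ≈ 3.788 m/s

z² = 240² + y²
z = √(240² + 129²) = 3√8249
dz/dt = y/z · dy/dt = 129/(3√8249) · 8 = 344√8249/8249 ≈ 3.788 m/s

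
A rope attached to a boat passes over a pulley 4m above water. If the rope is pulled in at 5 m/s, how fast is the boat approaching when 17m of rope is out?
85√273/273 ≈ 5.144 m/s

rope² = x² + 4²
x = √(17² - 4²) = √273
dx/dt = (rope/x) · d(rope)/dt = (17/√273) · (-5) = -85√273/273 m/s
The boat approaches at 85√273/273 ≈ 5.144 m/s.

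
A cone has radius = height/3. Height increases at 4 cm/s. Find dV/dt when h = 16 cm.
1024π/9 cm³/s

V = (1/3)π(h/3)²h = πh³/27
dV/dt = πh²/9 · 4
At h = 16: dV/dt = 1024π/9 cm³/s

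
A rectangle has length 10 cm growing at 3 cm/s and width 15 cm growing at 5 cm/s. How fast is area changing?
95 cm²/s

A = lw
dA/dt = w·dl/dt + l·dw/dt = 15·3 + 10·5 = 95 cm²/s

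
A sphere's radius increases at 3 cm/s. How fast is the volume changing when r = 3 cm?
108π cm³/s

V = (4/3)πr³
dV/dt = dV/dr · dr/dt = 4πr² · 3
At r = 3: dV/dt = 108π cm³/s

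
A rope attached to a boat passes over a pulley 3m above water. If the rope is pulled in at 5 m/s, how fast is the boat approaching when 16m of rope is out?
80√247/247 ≈ 5.09 m/s

rope² = x² + 3²
x = √(16² - 3²) = √247
dx/dt = (rope/x) · d(rope)/dt = (16/√247) · (-5) = -80√247/247 m/s
The boat approaches at 80√247/247 ≈ 5.09 m/s.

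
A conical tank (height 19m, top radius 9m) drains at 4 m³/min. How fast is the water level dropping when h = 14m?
361/(3969π) ≈ 0.02895 m/min

r/h = 9/19, so r = (9/19)h
V = (1/3)πr²h = (1/3)π((9/19)h)²h = (27/361)πh³
dV/dh = (81/361)πh²
dh/dt = (dV/dt)/(dV/dh) = -4/((81/361)π·14²) = -361/(3969π) m/min
The level is dropping at 361/(3969π) ≈ 0.02895 m/min.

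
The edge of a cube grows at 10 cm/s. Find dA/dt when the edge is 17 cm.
2040 cm²/s

A = 6s²
dA/dt = 12s · ds/dt = 12·17·10 = 2040 cm²/s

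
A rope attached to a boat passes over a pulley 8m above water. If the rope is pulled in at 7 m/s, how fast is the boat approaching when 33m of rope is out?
231√41/205 ≈ 7.215 m/s

rope² = x² + 8²
x = √(33² - 8²) = 5√41
dx/dt = (rope/x) · d(rope)/dt = (33/(5√41)) · (-7) = -231√41/205 m/s
The boat approaches at 231√41/205 ≈ 7.215 m/s.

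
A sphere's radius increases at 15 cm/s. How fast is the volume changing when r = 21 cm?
26460π cm³/s

V = (4/3)πr³
dV/dt = dV/dr · dr/dt = 4πr² · 15
At r = 21: dV/dt = 26460π cm³/s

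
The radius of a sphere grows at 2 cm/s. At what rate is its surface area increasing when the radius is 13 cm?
208π cm²/s

S = 4πr²
dS/dt = dS/dr · dr/dt = 8πr · 2
At r = 13: dS/dt = 208π cm²/s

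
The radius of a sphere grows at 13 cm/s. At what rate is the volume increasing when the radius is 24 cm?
29952π cm³/s

V = (4/3)πr³
dV/dt = dV/dr · dr/dt = 4πr² · 13
At r = 24: dV/dt = 29952π cm³/s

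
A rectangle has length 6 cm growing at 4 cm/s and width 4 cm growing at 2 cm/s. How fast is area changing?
28 cm²/s

A = lw
dA/dt = w·dl/dt + l·dw/dt = 4·4 + 6·2 = 28 cm²/s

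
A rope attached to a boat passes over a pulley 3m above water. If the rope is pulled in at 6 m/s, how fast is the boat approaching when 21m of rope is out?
7√3/2 ≈ 6.062 m/s

rope² = x² + 3²
x = √(21² - 3²) = 12√3
dx/dt = (rope/x) · d(rope)/dt = (21/(12√3)) · (-6) = -7√3/2 m/s
The boat approaches at 7√3/2 ≈ 6.062 m/s.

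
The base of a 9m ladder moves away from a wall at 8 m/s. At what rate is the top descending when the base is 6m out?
16√5/5 ≈ 7.155 m/s

x² + y² = 9²
2x·dx/dt + 2y·dy/dt = 0
dy/dt = -x/y · dx/dt = -6/(3√5) · 8 = -16√5/5 m/s
The top is descending at 16√5/5 ≈ 7.155 m/s.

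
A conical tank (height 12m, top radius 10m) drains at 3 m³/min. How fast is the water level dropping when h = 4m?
27/(100π) ≈ 0.08594 m/min

r/h = 10/12, so r = (5/6)h
V = (1/3)πr²h = (1/3)π((5/6)h)²h = (25/108)πh³
dV/dh = (25/36)πh²
dh/dt = (dV/dt)/(dV/dh) = -3/((25/36)π·4²) = -27/(100π) m/min
The level is dropping at 27/(100π) ≈ 0.08594 m/min.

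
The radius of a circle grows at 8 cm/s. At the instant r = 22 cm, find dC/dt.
16π cm/s

C = 2πr
dC/dt = 2π · dr/dt = 2π · 8 = 16π cm/s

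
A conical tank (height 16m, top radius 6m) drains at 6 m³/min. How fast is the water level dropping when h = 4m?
8/(3π) ≈ 0.8488 m/min

r/h = 6/16, so r = (3/8)h
V = (1/3)πr²h = (1/3)π((3/8)h)²h = (3/64)πh³
dV/dh = (9/64)πh²
dh/dt = (dV/dt)/(dV/dh) = -6/((9/64)π·4²) = -8/(3π) m/min
The level is dropping at 8/(3π) ≈ 0.8488 m/min.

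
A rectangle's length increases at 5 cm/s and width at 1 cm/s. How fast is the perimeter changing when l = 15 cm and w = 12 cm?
12 cm/s

P = 2(l + w)
dP/dt = 2(dl/dt + dw/dt) = 2(5 + 1) = 12 cm/s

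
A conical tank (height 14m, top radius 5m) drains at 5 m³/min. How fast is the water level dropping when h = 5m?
196/(125π) ≈ 0.4991 m/min

r/h = 5/14, so r = (5/14)h
V = (1/3)πr²h = (1/3)π((5/14)h)²h = (25/588)πh³
dV/dh = (25/196)πh²
dh/dt = (dV/dt)/(dV/dh) = -5/((25/196)π·5²) = -196/(125π) m/min
The level is dropping at 196/(125π) ≈ 0.4991 m/min.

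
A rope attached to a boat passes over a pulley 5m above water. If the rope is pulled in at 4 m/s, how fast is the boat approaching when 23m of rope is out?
23√14/21 ≈ 4.098 m/s

rope² = x² + 5²
x = √(23² - 5²) = 6√14
dx/dt = (rope/x) · d(rope)/dt = (23/(6√14)) · (-4) = -23√14/21 m/s
The boat approaches at 23√14/21 ≈ 4.098 m/s.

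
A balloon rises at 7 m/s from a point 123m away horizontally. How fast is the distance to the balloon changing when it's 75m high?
175√2306/2306 ≈ 3.644 m/s

z² = 123² + y²
z = √(123² + 75²) = 3√2306
dz/dt = y/z · dy/dt = 75/(3√2306) · 7 = 175√2306/2306 ≈ 3.644 m/s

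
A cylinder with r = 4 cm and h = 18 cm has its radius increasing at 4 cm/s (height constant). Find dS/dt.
208π cm²/s

S = 2πrh + 2πr² (lateral + bases)
dS/dt = (2πh + 4πr)·dr/dt = (2π·18 + 4π·4)·4
= 208π cm²/s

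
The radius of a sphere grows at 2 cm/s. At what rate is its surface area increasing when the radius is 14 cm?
224π cm²/s

S = 4πr²
dS/dt = dS/dr · dr/dt = 8πr · 2
At r = 14: dS/dt = 224π cm²/s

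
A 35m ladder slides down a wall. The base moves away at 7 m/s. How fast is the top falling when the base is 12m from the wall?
84√1081/1081 ≈ 2.555 m/s

x² + y² = 35²
2x·dx/dt + 2y·dy/dt = 0
dy/dt = -x/y · dx/dt = -12/√1081 · 7 = -84√1081/1081 m/s
The top is descending at 84√1081/1081 ≈ 2.555 m/s.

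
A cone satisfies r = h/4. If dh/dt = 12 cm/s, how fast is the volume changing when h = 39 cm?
4563π/4 cm³/s

V = (1/3)π(h/4)²h = πh³/48
dV/dt = πh²/16 · 12
At h = 39: dV/dt = 4563π/4 cm³/s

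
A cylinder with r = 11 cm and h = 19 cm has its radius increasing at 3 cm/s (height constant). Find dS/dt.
246π cm²/s

S = 2πrh + 2πr² (lateral + bases)
dS/dt = (2πh + 4πr)·dr/dt = (2π·19 + 4π·11)·3
= 246π cm²/s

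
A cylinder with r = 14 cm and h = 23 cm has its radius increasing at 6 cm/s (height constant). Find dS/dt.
612π cm²/s

S = 2πrh + 2πr² (lateral + bases)
dS/dt = (2πh + 4πr)·dr/dt = (2π·23 + 4π·14)·6
= 612π cm²/s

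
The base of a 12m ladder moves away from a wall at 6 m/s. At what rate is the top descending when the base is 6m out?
2√3 ≈ 3.464 m/s

x² + y² = 12²
2x·dx/dt + 2y·dy/dt = 0
dy/dt = -x/y · dx/dt = -6/(6√3) · 6 = -2√3 m/s
The top is descending at 2√3 ≈ 3.464 m/s.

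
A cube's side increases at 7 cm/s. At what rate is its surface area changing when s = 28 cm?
2352 cm²/s

A = 6s²
dA/dt = 12s · ds/dt = 12·28·7 = 2352 cm²/s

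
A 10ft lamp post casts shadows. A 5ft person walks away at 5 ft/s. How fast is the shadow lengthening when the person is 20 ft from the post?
5 ft/s

By similar triangles: 10/(x+s) = 5/s
Solving: s = 5x/5
ds/dt = 5/5 · dx/dt = 1 · 5 = 5 ft/s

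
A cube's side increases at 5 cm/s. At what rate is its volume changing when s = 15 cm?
3375 cm³/s

V = s³
dV/dt = 3s² · ds/dt = 3·15²·5 = 3375 cm³/s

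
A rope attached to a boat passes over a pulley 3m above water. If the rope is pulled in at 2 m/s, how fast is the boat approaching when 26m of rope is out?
52√667/667 ≈ 2.013 m/s

rope² = x² + 3²
x = √(26² - 3²) = √667
dx/dt = (rope/x) · d(rope)/dt = (26/√667) · (-2) = -52√667/667 m/s
The boat approaches at 52√667/667 ≈ 2.013 m/s.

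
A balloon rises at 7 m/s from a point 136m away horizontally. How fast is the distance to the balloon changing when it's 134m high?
469√9113/9113 ≈ 4.913 m/s

z² = 136² + y²
z = √(136² + 134²) = 2√9113
dz/dt = y/z · dy/dt = 134/(2√9113) · 7 = 469√9113/9113 ≈ 4.913 m/s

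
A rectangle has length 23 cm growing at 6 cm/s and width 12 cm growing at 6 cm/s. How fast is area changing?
210 cm²/s

A = lw
dA/dt = w·dl/dt + l·dw/dt = 12·6 + 23·6 = 210 cm²/s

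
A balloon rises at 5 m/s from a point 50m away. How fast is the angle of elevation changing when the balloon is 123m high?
0.014181 rad/s

tan(θ) = y/50
sec²(θ) · dθ/dt = (1/50) · dy/dt
dθ/dt = cos²(θ)/50 · 5 = 50/(50² + 123²) · 5
dθ/dt = 0.014181 rad/s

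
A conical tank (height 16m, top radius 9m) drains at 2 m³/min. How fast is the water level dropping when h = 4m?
32/(81π) ≈ 0.1258 m/min

r/h = 9/16, so r = (9/16)h
V = (1/3)πr²h = (1/3)π((9/16)h)²h = (27/256)πh³
dV/dh = (81/256)πh²
dh/dt = (dV/dt)/(dV/dh) = -2/((81/256)π·4²) = -32/(81π) m/min
The level is dropping at 32/(81π) ≈ 0.1258 m/min.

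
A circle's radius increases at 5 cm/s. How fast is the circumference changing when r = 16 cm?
10π cm/s

C = 2πr
dC/dt = 2π · dr/dt = 2π · 5 = 10π cm/s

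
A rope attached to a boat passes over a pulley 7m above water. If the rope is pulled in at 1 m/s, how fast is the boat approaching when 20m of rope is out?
20√39/117 ≈ 1.068 m/s

rope² = x² + 7²
x = √(20² - 7²) = 3√39
dx/dt = (rope/x) · d(rope)/dt = (20/(3√39)) · (-1) = -20√39/117 m/s
The boat approaches at 20√39/117 ≈ 1.068 m/s.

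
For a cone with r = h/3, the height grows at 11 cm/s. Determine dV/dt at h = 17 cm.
3179π/9 cm³/s

V = (1/3)π(h/3)²h = πh³/27
dV/dt = πh²/9 · 11
At h = 17: dV/dt = 3179π/9 cm³/s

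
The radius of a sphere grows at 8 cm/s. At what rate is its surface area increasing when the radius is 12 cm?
768π cm²/s

S = 4πr²
dS/dt = dS/dr · dr/dt = 8πr · 8
At r = 12: dS/dt = 768π cm²/s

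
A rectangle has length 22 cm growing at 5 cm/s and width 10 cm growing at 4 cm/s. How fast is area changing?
138 cm²/s

A = lw
dA/dt = w·dl/dt + l·dw/dt = 10·5 + 22·4 = 138 cm²/s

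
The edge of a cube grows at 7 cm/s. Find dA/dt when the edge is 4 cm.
336 cm²/s

A = 6s²
dA/dt = 12s · ds/dt = 12·4·7 = 336 cm²/s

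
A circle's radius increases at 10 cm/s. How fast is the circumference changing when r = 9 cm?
20π cm/s

C = 2πr
dC/dt = 2π · dr/dt = 2π · 10 = 20π cm/s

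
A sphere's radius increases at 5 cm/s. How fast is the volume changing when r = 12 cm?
2880π cm³/s

V = (4/3)πr³
dV/dt = dV/dr · dr/dt = 4πr² · 5
At r = 12: dV/dt = 2880π cm³/s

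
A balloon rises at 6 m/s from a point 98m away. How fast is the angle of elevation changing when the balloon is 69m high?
0.040933 rad/s

tan(θ) = y/98
sec²(θ) · dθ/dt = (1/98) · dy/dt
dθ/dt = cos²(θ)/98 · 6 = 98/(98² + 69²) · 6
dθ/dt = 0.040933 rad/s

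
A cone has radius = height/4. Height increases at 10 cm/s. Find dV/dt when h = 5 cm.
125π/8 cm³/s

V = (1/3)π(h/4)²h = πh³/48
dV/dt = πh²/16 · 10
At h = 5: dV/dt = 125π/8 cm³/s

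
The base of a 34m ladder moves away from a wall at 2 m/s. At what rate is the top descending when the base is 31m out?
62√195/195 ≈ 4.44 m/s

x² + y² = 34²
2x·dx/dt + 2y·dy/dt = 0
dy/dt = -x/y · dx/dt = -31/√195 · 2 = -62√195/195 m/s
The top is descending at 62√195/195 ≈ 4.44 m/s.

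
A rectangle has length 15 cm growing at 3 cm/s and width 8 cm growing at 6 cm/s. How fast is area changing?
114 cm²/s

A = lw
dA/dt = w·dl/dt + l·dw/dt = 8·3 + 15·6 = 114 cm²/s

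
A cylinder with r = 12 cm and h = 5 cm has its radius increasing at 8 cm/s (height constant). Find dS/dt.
464π cm²/s

S = 2πrh + 2πr² (lateral + bases)
dS/dt = (2πh + 4πr)·dr/dt = (2π·5 + 4π·12)·8
= 464π cm²/s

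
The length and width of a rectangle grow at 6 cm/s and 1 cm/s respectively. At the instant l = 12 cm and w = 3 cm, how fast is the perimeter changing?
14 cm/s

P = 2(l + w)
dP/dt = 2(dl/dt + dw/dt) = 2(6 + 1) = 14 cm/s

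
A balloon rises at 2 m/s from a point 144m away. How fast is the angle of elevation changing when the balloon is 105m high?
0.009068 rad/s

tan(θ) = y/144
sec²(θ) · dθ/dt = (1/144) · dy/dt
dθ/dt = cos²(θ)/144 · 2 = 144/(144² + 105²) · 2
dθ/dt = 0.009068 rad/s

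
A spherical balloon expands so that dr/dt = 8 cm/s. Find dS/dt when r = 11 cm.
704π cm²/s

S = 4πr²
dS/dt = dS/dr · dr/dt = 8πr · 8
At r = 11: dS/dt = 704π cm²/s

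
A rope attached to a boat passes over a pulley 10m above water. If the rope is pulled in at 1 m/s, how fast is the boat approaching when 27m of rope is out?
27√629/629 ≈ 1.077 m/s

rope² = x² + 10²
x = √(27² - 10²) = √629
dx/dt = (rope/x) · d(rope)/dt = (27/√629) · (-1) = -27√629/629 m/s
The boat approaches at 27√629/629 ≈ 1.077 m/s.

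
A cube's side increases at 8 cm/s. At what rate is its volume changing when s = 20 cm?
9600 cm³/s

V = s³
dV/dt = 3s² · ds/dt = 3·20²·8 = 9600 cm³/s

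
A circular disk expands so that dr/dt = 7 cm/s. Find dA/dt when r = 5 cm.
70π cm²/s

A = πr²
dA/dt = 2πr · dr/dt = 2π(5)(7) = 70π cm²/s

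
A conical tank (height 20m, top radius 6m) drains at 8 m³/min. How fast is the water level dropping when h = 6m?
200/(81π) ≈ 0.786 m/min

r/h = 6/20, so r = (3/10)h
V = (1/3)πr²h = (1/3)π((3/10)h)²h = (3/100)πh³
dV/dh = (9/100)πh²
dh/dt = (dV/dt)/(dV/dh) = -8/((9/100)π·6²) = -200/(81π) m/min
The level is dropping at 200/(81π) ≈ 0.786 m/min.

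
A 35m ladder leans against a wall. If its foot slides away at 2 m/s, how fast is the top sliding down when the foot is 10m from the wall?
4√5/15 ≈ 0.5963 m/s

x² + y² = 35²
2x·dx/dt + 2y·dy/dt = 0
dy/dt = -x/y · dx/dt = -10/(15√5) · 2 = -4√5/15 m/s
The top is descending at 4√5/15 ≈ 0.5963 m/s.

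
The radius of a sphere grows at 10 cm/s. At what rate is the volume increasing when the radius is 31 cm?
38440π cm³/s

V = (4/3)πr³
dV/dt = dV/dr · dr/dt = 4πr² · 10
At r = 31: dV/dt = 38440π cm³/s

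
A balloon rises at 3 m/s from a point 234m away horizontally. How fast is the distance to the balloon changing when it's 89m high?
267√62677/62677 ≈ 1.066 m/s

z² = 234² + y²
z = √(234² + 89²) = √62677
dz/dt = y/z · dy/dt = 89/√62677 · 3 = 267√62677/62677 ≈ 1.066 m/s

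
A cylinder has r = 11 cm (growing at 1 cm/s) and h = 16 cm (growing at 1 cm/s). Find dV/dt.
473π cm³/s

V = πr²h
dV/dt = 2πrh·dr/dt + πr²·dh/dt
= 2π(11)(16)(1) + π(11)²(1)
= 473π cm³/s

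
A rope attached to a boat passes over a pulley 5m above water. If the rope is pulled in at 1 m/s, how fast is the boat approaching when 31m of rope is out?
31√26/156 ≈ 1.013 m/s

rope² = x² + 5²
x = √(31² - 5²) = 6√26
dx/dt = (rope/x) · d(rope)/dt = (31/(6√26)) · (-1) = -31√26/156 m/s
The boat approaches at 31√26/156 ≈ 1.013 m/s.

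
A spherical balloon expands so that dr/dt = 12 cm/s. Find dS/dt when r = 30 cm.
2880π cm²/s

S = 4πr²
dS/dt = dS/dr · dr/dt = 8πr · 12
At r = 30: dS/dt = 2880π cm²/s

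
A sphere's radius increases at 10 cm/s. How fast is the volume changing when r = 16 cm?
10240π cm³/s

V = (4/3)πr³
dV/dt = dV/dr · dr/dt = 4πr² · 10
At r = 16: dV/dt = 10240π cm³/s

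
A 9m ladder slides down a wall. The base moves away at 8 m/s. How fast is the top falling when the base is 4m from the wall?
32√65/65 ≈ 3.969 m/s

x² + y² = 9²
2x·dx/dt + 2y·dy/dt = 0
dy/dt = -x/y · dx/dt = -4/√65 · 8 = -32√65/65 m/s
The top is descending at 32√65/65 ≈ 3.969 m/s.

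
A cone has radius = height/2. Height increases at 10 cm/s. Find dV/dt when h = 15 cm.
1125π/2 cm³/s

V = (1/3)π(h/2)²h = πh³/12
dV/dt = πh²/4 · 10
At h = 15: dV/dt = 1125π/2 cm³/s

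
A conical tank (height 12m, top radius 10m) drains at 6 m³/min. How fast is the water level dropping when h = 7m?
216/(1225π) ≈ 0.05613 m/min

r/h = 10/12, so r = (5/6)h
V = (1/3)πr²h = (1/3)π((5/6)h)²h = (25/108)πh³
dV/dh = (25/36)πh²
dh/dt = (dV/dt)/(dV/dh) = -6/((25/36)π·7²) = -216/(1225π) m/min
The level is dropping at 216/(1225π) ≈ 0.05613 m/min.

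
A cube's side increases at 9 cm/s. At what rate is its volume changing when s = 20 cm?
10800 cm³/s

V = s³
dV/dt = 3s² · ds/dt = 3·20²·9 = 10800 cm³/s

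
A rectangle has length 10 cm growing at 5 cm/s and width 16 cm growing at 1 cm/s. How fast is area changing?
90 cm²/s

A = lw
dA/dt = w·dl/dt + l·dw/dt = 16·5 + 10·1 = 90 cm²/s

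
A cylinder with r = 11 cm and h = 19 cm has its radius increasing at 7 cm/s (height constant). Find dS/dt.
574π cm²/s

S = 2πrh + 2πr² (lateral + bases)
dS/dt = (2πh + 4πr)·dr/dt = (2π·19 + 4π·11)·7
= 574π cm²/s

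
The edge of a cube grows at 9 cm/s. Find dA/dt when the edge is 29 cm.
3132 cm²/s

A = 6s²
dA/dt = 12s · ds/dt = 12·29·9 = 3132 cm²/s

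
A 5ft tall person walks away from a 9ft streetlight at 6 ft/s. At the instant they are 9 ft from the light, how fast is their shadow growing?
15/2 ft/s

By similar triangles: 9/(x+s) = 5/s
Solving: s = 5x/4
ds/dt = 5/4 · dx/dt = 5/4 · 6 = 15/2 ft/s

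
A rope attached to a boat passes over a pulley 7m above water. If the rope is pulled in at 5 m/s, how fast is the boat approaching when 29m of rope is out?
145√22/132 ≈ 5.152 m/s

rope² = x² + 7²
x = √(29² - 7²) = 6√22
dx/dt = (rope/x) · d(rope)/dt = (29/(6√22)) · (-5) = -145√22/132 m/s
The boat approaches at 145√22/132 ≈ 5.152 m/s.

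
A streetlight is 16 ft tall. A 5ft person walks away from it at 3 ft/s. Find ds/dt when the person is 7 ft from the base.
15/11 ft/s

By similar triangles: 16/(x+s) = 5/s
Solving: s = 5x/11
ds/dt = 5/11 · dx/dt = 5/11 · 3 = 15/11 ft/s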